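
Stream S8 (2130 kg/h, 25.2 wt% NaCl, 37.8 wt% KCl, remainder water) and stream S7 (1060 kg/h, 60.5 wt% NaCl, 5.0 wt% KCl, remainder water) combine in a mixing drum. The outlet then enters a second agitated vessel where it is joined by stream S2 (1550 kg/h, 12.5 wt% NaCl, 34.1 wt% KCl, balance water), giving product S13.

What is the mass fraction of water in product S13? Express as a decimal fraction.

0.4180

Overall, product flow = 4740 kg/h.
water in = 2130×0.370 + 1060×0.345 + 1550×0.534 = 1981.5 kg/h.
water fraction in S13 = 0.4180.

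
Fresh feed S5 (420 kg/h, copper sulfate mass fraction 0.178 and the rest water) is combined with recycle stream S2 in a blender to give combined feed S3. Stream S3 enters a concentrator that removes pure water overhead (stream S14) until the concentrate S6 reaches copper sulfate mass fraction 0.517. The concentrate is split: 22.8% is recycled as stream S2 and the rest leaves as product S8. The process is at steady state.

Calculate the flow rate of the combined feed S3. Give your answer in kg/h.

462.7 kg/h

Overall copper sulfate balance (none leaves overhead): copper sulfate in fresh feed = copper sulfate in product, i.e. 420×0.178 = (1−0.228)·S6·0.517.
S6 = 74.76/(0.517×0.772) = 187.31 kg/h.
Recycle S2 = 0.228×187.31 = 42.707 kg/h.
Combined feed S3 = 420 + 42.707 = 462.71 kg/h.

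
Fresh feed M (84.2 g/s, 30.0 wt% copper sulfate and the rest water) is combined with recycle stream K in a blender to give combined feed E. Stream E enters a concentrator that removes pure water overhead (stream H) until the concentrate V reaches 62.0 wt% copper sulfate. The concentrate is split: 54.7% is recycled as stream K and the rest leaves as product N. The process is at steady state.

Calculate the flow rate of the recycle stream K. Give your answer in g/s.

49.2 g/s

Overall copper sulfate balance (none leaves overhead): copper sulfate in fresh feed = copper sulfate in product, i.e. 84.2×0.300 = (1−0.547)·V·0.620.
V = 25.26/(0.620×0.453) = 89.938 g/s.
Recycle K = 0.547×89.938 = 49.196 g/s.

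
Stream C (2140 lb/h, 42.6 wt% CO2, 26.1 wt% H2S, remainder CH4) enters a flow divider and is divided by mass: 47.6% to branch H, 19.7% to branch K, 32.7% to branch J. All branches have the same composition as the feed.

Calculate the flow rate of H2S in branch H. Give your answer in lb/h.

265.9 lb/h

Branch H total = 0.476×2140 = 1018.6 lb/h.
H2S in H = 0.261×1018.6 = 265.87 lb/h.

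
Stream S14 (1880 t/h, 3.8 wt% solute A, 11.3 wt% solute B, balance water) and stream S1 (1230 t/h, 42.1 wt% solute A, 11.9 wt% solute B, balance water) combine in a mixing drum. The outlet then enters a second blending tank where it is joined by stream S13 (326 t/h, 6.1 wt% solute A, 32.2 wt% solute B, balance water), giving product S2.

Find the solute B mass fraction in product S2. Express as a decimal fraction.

Overall, product flow = 3436 t/h.
solute B in = 1880×0.113 + 1230×0.119 + 326×0.322 = 463.78 t/h.
solute B fraction in S2 = 0.135.

0.135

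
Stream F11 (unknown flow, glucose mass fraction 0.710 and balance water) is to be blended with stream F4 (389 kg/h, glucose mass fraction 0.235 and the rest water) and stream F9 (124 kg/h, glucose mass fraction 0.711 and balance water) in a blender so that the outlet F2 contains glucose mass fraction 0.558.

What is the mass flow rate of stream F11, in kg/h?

Let F11 be the unknown flow. Total out = 513 + F11.
glucose balance: 179.58 + 0.710·F11 = 0.558·(513 + F11)
(0.710 − 0.558)·F11 = 0.558×513 − 179.58 = 106.68
F11 = 106.68 / 0.152 = 701.81 kg/h

701.8 kg/h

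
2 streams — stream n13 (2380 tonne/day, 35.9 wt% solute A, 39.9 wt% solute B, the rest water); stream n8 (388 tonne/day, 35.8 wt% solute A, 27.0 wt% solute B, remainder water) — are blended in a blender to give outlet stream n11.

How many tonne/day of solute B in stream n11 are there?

1054 tonne/day

solute B out = solute B in = 2380×0.399 + 388×0.270 = 1054.4 tonne/day.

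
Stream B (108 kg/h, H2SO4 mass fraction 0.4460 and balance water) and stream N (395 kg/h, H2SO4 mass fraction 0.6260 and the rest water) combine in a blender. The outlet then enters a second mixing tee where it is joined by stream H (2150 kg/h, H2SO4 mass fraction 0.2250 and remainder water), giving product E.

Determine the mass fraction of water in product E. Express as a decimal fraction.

Overall, product flow = 2653 kg/h.
water in = 108×0.554 + 395×0.374 + 2150×0.775 = 1873.8 kg/h.
water fraction in E = 0.7063.

0.7063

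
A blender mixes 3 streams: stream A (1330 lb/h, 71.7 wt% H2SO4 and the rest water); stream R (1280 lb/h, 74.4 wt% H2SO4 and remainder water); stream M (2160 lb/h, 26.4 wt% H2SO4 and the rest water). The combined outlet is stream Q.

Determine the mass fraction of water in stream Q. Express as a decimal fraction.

0.4809

Total flow out = 1330 + 1280 + 2160 = 4770 lb/h.
water in = 1330×0.283 + 1280×0.256 + 2160×0.736 = 2293.8 lb/h.
water mass fraction in Q = 2293.8/4770 = 0.4809.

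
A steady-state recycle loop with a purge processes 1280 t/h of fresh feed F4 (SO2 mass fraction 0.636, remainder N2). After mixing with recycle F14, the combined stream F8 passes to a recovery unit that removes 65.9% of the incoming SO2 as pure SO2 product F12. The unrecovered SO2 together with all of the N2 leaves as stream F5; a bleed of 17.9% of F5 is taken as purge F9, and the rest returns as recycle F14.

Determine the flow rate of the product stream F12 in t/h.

SO2 in F8: m_A = 1280×0.636 + (1−0.179)·(1−0.659)·m_A, so m_A = 814.08/0.7200 = 1130.6 t/h.
Product F12 = 0.659×1130.6 = 745.07 t/h.

745.1 t/h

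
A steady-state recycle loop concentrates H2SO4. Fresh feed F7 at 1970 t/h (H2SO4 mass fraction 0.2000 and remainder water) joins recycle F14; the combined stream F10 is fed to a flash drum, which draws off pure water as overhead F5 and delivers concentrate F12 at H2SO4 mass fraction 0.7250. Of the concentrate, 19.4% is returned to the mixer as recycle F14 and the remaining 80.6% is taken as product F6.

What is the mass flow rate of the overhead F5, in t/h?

1427 t/h

Overall H2SO4 balance (none leaves overhead): H2SO4 in fresh feed = H2SO4 in product, i.e. 1970×0.200 = (1−0.194)·F12·0.725.
F12 = 394/(0.725×0.806) = 674.25 t/h.
Recycle F14 = 0.194×674.25 = 130.81 t/h.
Combined feed F10 = 1970 + 130.81 = 2100.8 t/h.
Overhead F5 = F10 − F12 = 2100.8 − 674.25 = 1426.6 t/h.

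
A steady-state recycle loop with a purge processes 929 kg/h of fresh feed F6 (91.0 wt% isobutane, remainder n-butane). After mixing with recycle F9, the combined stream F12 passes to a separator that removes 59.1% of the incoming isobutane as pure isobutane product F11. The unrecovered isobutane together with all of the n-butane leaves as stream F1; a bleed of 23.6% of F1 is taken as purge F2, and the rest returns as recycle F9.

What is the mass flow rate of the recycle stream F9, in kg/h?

n-butane enters only via F6 and leaves only via the purge: 929×0.090 = 0.236×(n-butane in F1), and the separator passes all n-butane, so n-butane in F12 = n-butane in F1 = 354.28 kg/h.
isobutane in F12: m_A = 929×0.910 + (1−0.236)·(1−0.591)·m_A, so m_A = 845.39/0.6875 = 1229.6 kg/h.
F1 = (1−0.591)×1229.6 + 354.28 = 857.19 kg/h.
Recycle F9 = (1−0.236)×857.19 = 654.89 kg/h.

654.9 kg/h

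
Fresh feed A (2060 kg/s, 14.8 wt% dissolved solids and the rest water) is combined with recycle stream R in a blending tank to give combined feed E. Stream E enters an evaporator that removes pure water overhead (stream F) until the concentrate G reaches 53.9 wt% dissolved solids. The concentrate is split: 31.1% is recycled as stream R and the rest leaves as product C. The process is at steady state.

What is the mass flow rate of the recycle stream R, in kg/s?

255.3 kg/s

Overall dissolved solids balance (none leaves overhead): dissolved solids in fresh feed = dissolved solids in product, i.e. 2060×0.148 = (1−0.311)·G·0.539.
G = 304.88/(0.539×0.689) = 820.96 kg/s.
Recycle R = 0.311×820.96 = 255.32 kg/s.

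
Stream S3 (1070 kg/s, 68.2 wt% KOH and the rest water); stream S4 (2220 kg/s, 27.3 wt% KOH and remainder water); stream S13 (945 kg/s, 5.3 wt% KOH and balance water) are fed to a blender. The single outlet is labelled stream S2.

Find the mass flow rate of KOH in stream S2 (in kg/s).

1386 kg/s

KOH out = KOH in = 1070×0.682 + 2220×0.273 + 945×0.053 = 1385.9 kg/s.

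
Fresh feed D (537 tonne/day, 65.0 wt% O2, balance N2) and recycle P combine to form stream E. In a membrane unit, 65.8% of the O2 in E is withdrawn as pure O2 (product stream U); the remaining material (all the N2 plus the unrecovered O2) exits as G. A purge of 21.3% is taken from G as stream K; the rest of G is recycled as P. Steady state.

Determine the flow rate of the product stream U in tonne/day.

314.3 tonne/day

O2 in E: m_A = 537×0.650 + (1−0.213)·(1−0.658)·m_A, so m_A = 349.05/0.7308 = 477.6 tonne/day.
Product U = 0.658×477.6 = 314.26 tonne/day.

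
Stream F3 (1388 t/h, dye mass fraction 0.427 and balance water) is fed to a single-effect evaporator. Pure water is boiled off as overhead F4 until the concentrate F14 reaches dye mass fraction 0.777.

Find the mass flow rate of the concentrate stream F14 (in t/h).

dye is conserved: 1388×0.427 = 592.68 t/h all reports to the concentrate.
Concentrate = 592.68/(target fraction) = 762.77 t/h.

762.8 t/h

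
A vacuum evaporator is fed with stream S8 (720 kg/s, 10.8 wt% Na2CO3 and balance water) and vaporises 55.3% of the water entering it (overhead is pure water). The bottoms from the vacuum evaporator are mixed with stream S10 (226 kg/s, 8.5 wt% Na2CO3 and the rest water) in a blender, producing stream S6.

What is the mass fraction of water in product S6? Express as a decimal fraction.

0.836

Vapour removed = 0.553×0.892×720 = 355.16 kg/s; concentrate = 364.84 kg/s.
water reaching the mixer = 287.08 (from concentrate) + 226×0.915 = 493.87 kg/s.
Product flow = 364.84 + 226 = 590.84 kg/s; water fraction = 0.836.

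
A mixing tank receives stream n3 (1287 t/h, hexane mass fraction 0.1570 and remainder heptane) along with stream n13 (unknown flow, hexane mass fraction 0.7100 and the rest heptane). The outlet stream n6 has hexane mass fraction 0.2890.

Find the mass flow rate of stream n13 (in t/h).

403.5 t/h

Let n13 be the unknown flow. Total out = 1287 + n13.
hexane balance: 202.06 + 0.710·n13 = 0.289·(1287 + n13)
(0.710 − 0.289)·n13 = 0.289×1287 − 202.06 = 169.88
n13 = 169.88 / 0.421 = 403.52 t/h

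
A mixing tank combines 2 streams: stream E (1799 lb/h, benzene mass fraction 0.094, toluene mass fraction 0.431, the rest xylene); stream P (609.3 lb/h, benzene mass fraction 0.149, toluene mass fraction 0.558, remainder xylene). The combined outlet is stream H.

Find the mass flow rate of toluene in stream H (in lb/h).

1115 lb/h

toluene out = toluene in = 1799×0.431 + 609.3×0.558 = 1115.4 lb/h.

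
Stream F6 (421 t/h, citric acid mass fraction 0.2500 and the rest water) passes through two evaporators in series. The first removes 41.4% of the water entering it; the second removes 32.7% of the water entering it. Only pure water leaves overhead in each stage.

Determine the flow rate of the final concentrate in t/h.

229.8 t/h

water in feed = 421×0.750 = 315.75 t/h.
After stage 1: water left = (1−0.414)×315.75 = 185.03; stream total = 290.28 t/h.
After stage 2: water left = (1−0.327)×185.03 = 124.52; final concentrate = 229.77 t/h.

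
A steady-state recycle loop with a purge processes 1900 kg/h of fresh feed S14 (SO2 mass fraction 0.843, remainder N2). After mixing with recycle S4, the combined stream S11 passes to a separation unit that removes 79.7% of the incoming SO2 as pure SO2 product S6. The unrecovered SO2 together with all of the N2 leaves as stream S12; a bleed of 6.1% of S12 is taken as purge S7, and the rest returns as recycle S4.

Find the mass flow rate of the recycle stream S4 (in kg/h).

N2 enters only via S14 and leaves only via the purge: 1900×0.157 = 0.061×(N2 in S12), and the separation unit passes all N2, so N2 in S11 = N2 in S12 = 4890.2 kg/h.
SO2 in S11: m_A = 1900×0.843 + (1−0.061)·(1−0.797)·m_A, so m_A = 1601.7/0.8094 = 1978.9 kg/h.
S12 = (1−0.797)×1978.9 + 4890.2 = 5291.9 kg/h.
Recycle S4 = (1−0.061)×5291.9 = 4969.1 kg/h.

4969 kg/h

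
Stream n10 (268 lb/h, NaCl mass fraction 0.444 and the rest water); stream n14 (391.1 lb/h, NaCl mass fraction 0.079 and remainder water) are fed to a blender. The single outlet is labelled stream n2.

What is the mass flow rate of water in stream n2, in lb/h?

509.2 lb/h

water out = water in = 268×0.556 + 391.1×0.921 = 509.21 lb/h.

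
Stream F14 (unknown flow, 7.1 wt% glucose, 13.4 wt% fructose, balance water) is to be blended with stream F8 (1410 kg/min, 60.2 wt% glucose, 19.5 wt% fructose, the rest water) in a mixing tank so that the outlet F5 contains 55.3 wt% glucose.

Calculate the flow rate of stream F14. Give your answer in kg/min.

143.3 kg/min

Let F14 be the unknown flow. Total out = 1410 + F14.
glucose balance: 848.82 + 0.071·F14 = 0.553·(1410 + F14)
(0.071 − 0.553)·F14 = 0.553×1410 − 848.82 = -69.09
F14 = -69.09 / -0.482 = 143.34 kg/min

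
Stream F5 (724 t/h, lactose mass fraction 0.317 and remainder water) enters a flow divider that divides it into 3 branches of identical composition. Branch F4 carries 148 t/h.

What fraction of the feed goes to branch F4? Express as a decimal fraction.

Fraction to F4 = 148/724 = 0.2044.

0.204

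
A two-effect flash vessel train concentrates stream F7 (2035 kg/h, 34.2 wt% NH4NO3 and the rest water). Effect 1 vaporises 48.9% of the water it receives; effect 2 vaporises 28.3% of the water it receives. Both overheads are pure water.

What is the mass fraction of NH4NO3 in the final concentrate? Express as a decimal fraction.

water in feed = 2035×0.658 = 1339 kg/h.
After stage 1: water left = (1−0.489)×1339 = 684.24; stream total = 1380.2 kg/h.
After stage 2: water left = (1−0.283)×684.24 = 490.6; final concentrate = 1186.6 kg/h.
NH4NO3 fraction = 695.97/1186.6 = 0.5865.

0.5865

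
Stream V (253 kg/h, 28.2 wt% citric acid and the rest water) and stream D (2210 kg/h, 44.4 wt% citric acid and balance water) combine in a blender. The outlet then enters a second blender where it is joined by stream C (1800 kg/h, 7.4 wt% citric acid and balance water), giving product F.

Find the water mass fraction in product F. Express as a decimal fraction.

Overall, product flow = 4263 kg/h.
water in = 253×0.718 + 2210×0.556 + 1800×0.926 = 3077.2 kg/h.
water fraction in F = 0.722.

0.722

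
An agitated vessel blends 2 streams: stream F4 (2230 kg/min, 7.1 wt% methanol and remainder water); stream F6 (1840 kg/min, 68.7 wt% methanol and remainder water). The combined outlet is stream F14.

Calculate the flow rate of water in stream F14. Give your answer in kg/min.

2648 kg/min

water out = water in = 2230×0.929 + 1840×0.313 = 2647.6 kg/min.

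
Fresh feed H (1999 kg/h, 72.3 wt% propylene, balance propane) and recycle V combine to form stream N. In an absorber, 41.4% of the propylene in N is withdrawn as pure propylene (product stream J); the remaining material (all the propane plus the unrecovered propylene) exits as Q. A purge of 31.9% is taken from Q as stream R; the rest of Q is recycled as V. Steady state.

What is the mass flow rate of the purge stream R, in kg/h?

propane enters only via H and leaves only via the purge: 1999×0.277 = 0.319×(propane in Q), and the absorber passes all propane, so propane in N = propane in Q = 1735.8 kg/h.
propylene in N: m_A = 1999×0.723 + (1−0.319)·(1−0.414)·m_A, so m_A = 1445.3/0.6009 = 2405.1 kg/h.
Q = (1−0.414)×2405.1 + 1735.8 = 3145.2 kg/h.
Purge R = 0.319×3145.2 = 1003.3 kg/h.

1003 kg/h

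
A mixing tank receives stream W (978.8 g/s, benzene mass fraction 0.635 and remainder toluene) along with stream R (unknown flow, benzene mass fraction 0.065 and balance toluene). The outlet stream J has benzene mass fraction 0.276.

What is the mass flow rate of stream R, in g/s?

1665 g/s

Let R be the unknown flow. Total out = 978.8 + R.
benzene balance: 621.54 + 0.065·R = 0.276·(978.8 + R)
(0.065 − 0.276)·R = 0.276×978.8 − 621.54 = -351.39
R = -351.39 / -0.211 = 1665.4 g/s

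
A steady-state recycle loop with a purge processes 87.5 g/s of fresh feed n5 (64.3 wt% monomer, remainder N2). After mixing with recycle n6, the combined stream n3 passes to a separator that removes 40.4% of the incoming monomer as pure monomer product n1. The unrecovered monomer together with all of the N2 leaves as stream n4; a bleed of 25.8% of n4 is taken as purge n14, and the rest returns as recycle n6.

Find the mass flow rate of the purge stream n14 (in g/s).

46.75 g/s

N2 enters only via n5 and leaves only via the purge: 87.5×0.357 = 0.258×(N2 in n4), and the separator passes all N2, so N2 in n3 = N2 in n4 = 121.08 g/s.
monomer in n3: m_A = 87.5×0.643 + (1−0.258)·(1−0.404)·m_A, so m_A = 56.263/0.5578 = 100.87 g/s.
n4 = (1−0.404)×100.87 + 121.08 = 181.19 g/s.
Purge n14 = 0.258×181.19 = 46.748 g/s.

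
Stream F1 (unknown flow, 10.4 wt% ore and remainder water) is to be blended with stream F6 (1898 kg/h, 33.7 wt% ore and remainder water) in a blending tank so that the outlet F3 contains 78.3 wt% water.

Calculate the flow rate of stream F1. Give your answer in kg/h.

Let F1 be the unknown flow. Total out = 1898 + F1.
water balance: 1258.4 + 0.896·F1 = 0.783·(1898 + F1)
(0.896 − 0.783)·F1 = 0.783×1898 − 1258.4 = 227.76
F1 = 227.76 / 0.113 = 2015.6 kg/h

2016 kg/h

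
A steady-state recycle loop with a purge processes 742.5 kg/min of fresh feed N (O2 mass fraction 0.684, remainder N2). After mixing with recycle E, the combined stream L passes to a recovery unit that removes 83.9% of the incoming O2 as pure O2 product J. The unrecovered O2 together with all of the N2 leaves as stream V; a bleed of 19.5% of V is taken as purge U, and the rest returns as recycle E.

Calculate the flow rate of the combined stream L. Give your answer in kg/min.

N2 enters only via N and leaves only via the purge: 742.5×0.316 = 0.195×(N2 in V), and the recovery unit passes all N2, so N2 in L = N2 in V = 1203.2 kg/min.
O2 in L: m_A = 742.5×0.684 + (1−0.195)·(1−0.839)·m_A, so m_A = 507.87/0.8704 = 583.49 kg/min.
L = 583.49 + 1203.2 = 1786.7 kg/min.

1787 kg/min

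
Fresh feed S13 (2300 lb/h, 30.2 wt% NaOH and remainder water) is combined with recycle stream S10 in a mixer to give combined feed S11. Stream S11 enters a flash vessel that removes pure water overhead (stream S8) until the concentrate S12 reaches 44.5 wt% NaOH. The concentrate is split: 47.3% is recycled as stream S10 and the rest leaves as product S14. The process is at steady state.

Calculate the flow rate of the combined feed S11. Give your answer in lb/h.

3701 lb/h

Overall NaOH balance (none leaves overhead): NaOH in fresh feed = NaOH in product, i.e. 2300×0.302 = (1−0.473)·S12·0.445.
S12 = 694.6/(0.445×0.527) = 2961.9 lb/h.
Recycle S10 = 0.473×2961.9 = 1401 lb/h.
Combined feed S11 = 2300 + 1401 = 3701 lb/h.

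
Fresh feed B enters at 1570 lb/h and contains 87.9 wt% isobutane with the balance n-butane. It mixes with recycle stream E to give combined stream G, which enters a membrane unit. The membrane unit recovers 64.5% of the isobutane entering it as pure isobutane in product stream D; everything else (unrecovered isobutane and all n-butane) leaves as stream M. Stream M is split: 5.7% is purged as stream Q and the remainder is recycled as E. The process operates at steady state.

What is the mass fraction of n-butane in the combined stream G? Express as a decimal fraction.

0.616

n-butane enters only via B and leaves only via the purge: 1570×0.121 = 0.057×(n-butane in M), and the membrane unit passes all n-butane, so n-butane in G = n-butane in M = 3332.8 lb/h.
isobutane in G: m_A = 1570×0.879 + (1−0.057)·(1−0.645)·m_A, so m_A = 1380/0.6652 = 2074.5 lb/h.
G = 2074.5 + 3332.8 = 5407.3 lb/h.
n-butane fraction in G = 3332.8/5407.3 = 0.616.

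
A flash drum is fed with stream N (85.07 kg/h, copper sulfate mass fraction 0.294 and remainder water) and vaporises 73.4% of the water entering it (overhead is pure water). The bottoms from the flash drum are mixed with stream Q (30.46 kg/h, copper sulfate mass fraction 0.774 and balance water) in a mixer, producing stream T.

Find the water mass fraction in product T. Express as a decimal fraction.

0.320

Vapour removed = 0.734×0.706×85.07 = 44.084 kg/h; concentrate = 40.986 kg/h.
water reaching the mixer = 15.976 (from concentrate) + 30.46×0.226 = 22.86 kg/h.
Product flow = 40.986 + 30.46 = 71.446 kg/h; water fraction = 0.320.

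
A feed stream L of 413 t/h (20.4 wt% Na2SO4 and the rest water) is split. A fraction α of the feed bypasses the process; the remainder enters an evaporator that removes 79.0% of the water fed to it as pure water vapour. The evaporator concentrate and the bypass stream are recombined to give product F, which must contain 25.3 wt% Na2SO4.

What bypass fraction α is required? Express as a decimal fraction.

0.692

All 413×0.204 = 84.252 t/h of Na2SO4 reaches F, so F = 84.252/0.253 = 333.01 t/h and vapour = 79.988 t/h.
The evaporator receives (1−α)·413 of feed at 0.796 water and removes 0.790 of that water:
0.790×0.796×(1−α)×413 = 79.988
(1−α) = 79.988/259.71 = 0.3080;  α = 0.6920.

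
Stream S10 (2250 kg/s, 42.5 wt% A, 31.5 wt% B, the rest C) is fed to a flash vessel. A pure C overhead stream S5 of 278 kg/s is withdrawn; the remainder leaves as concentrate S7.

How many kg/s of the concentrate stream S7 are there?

1972 kg/s

Concentrate = 2250 − 278 = 1972 kg/s.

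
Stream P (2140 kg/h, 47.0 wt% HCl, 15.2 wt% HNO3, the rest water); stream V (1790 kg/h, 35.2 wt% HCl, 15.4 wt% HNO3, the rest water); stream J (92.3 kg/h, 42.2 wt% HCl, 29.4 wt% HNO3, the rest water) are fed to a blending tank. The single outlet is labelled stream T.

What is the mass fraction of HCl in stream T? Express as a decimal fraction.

Total flow out = 2140 + 1790 + 92.3 = 4022.3 kg/h.
HCl in = 2140×0.470 + 1790×0.352 + 92.3×0.422 = 1674.8 kg/h.
HCl mass fraction in T = 1674.8/4022.3 = 0.4164.

0.4164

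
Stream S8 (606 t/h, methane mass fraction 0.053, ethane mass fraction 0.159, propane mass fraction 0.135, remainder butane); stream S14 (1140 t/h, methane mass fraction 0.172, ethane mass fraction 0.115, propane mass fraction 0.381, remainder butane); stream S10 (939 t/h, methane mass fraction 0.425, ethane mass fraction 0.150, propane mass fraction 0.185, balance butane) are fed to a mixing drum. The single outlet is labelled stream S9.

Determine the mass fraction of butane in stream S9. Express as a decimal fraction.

Total flow out = 606 + 1140 + 939 = 2685 t/h.
butane in = 606×0.653 + 1140×0.332 + 939×0.240 = 999.56 t/h.
butane mass fraction in S9 = 999.56/2685 = 0.372.

0.372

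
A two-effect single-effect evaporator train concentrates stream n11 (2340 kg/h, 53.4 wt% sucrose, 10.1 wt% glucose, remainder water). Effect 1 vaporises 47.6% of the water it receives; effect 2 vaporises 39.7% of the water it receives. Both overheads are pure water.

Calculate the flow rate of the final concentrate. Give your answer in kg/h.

water in feed = 2340×0.365 = 854.1 kg/h.
After stage 1: water left = (1−0.476)×854.1 = 447.55; stream total = 1933.4 kg/h.
After stage 2: water left = (1−0.397)×447.55 = 269.87; final concentrate = 1755.8 kg/h.

1756 kg/h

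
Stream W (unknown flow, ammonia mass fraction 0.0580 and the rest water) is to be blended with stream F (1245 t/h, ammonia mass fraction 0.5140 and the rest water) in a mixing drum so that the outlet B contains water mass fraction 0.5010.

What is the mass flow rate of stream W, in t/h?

42.35 t/h

Let W be the unknown flow. Total out = 1245 + W.
water balance: 605.07 + 0.942·W = 0.501·(1245 + W)
(0.942 − 0.501)·W = 0.501×1245 − 605.07 = 18.675
W = 18.675 / 0.441 = 42.347 t/h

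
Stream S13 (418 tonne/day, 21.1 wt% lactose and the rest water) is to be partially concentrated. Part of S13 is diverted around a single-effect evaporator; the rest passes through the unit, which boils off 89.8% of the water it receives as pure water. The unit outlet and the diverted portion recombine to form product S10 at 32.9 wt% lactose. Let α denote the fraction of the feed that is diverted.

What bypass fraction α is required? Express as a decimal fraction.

All 418×0.211 = 88.198 tonne/day of lactose reaches S10, so S10 = 88.198/0.329 = 268.08 tonne/day and vapour = 149.92 tonne/day.
The evaporator receives (1−α)·418 of feed at 0.789 water and removes 0.898 of that water:
0.898×0.789×(1−α)×418 = 149.92
(1−α) = 149.92/296.16 = 0.5062;  α = 0.4938.

0.494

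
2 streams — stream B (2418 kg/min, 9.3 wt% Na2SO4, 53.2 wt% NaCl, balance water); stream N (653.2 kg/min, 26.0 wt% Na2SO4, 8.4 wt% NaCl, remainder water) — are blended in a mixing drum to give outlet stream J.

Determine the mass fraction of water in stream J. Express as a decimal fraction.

Total flow out = 2418 + 653.2 = 3071.2 kg/min.
water in = 2418×0.375 + 653.2×0.656 = 1335.2 kg/min.
water mass fraction in J = 1335.2/3071.2 = 0.4348.

0.4348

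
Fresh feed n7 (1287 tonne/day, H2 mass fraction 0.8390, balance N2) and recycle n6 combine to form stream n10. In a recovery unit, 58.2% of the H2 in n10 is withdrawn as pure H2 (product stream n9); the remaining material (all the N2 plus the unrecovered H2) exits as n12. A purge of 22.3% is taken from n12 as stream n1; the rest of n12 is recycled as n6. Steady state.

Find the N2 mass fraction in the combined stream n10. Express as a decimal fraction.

0.3675

N2 enters only via n7 and leaves only via the purge: 1287×0.161 = 0.223×(N2 in n12), and the recovery unit passes all N2, so N2 in n10 = N2 in n12 = 929.18 tonne/day.
H2 in n10: m_A = 1287×0.839 + (1−0.223)·(1−0.582)·m_A, so m_A = 1079.8/0.6752 = 1599.2 tonne/day.
n10 = 1599.2 + 929.18 = 2528.4 tonne/day.
N2 fraction in n10 = 929.18/2528.4 = 0.3675.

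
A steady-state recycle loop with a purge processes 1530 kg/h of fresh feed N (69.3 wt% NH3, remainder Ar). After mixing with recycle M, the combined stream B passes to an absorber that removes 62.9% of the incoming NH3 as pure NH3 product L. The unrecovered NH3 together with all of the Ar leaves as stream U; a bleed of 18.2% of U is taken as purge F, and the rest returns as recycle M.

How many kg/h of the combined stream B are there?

Ar enters only via N and leaves only via the purge: 1530×0.307 = 0.182×(Ar in U), and the absorber passes all Ar, so Ar in B = Ar in U = 2580.8 kg/h.
NH3 in B: m_A = 1530×0.693 + (1−0.182)·(1−0.629)·m_A, so m_A = 1060.3/0.6965 = 1522.3 kg/h.
B = 1522.3 + 2580.8 = 4103.1 kg/h.

4103 kg/h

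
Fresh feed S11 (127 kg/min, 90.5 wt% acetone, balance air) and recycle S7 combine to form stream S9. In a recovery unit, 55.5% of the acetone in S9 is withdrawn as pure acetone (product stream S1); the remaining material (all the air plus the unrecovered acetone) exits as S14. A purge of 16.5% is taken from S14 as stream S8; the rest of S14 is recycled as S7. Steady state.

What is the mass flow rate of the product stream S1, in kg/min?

acetone in S9: m_A = 127×0.905 + (1−0.165)·(1−0.555)·m_A, so m_A = 114.94/0.6284 = 182.89 kg/min.
Product S1 = 0.555×182.89 = 101.51 kg/min.

101.5 kg/min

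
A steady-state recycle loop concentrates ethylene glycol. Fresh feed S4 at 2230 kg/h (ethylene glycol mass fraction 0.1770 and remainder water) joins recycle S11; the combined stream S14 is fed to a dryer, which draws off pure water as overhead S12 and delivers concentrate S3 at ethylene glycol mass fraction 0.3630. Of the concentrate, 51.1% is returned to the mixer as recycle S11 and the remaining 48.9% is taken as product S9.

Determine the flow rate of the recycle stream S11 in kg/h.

Overall ethylene glycol balance (none leaves overhead): ethylene glycol in fresh feed = ethylene glycol in product, i.e. 2230×0.177 = (1−0.511)·S3·0.363.
S3 = 394.71/(0.363×0.489) = 2223.6 kg/h.
Recycle S11 = 0.511×2223.6 = 1136.3 kg/h.

1136 kg/h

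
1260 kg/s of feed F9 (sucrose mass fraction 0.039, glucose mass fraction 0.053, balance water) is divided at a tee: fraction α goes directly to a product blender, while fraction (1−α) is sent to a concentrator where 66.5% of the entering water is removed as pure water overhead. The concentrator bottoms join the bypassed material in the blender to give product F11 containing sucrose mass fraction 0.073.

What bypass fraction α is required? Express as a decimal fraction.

0.229

All 1260×0.039 = 49.14 kg/s of sucrose reaches F11, so F11 = 49.14/0.073 = 673.15 kg/s and vapour = 586.85 kg/s.
The evaporator receives (1−α)·1260 of feed at 0.908 water and removes 0.665 of that water:
0.665×0.908×(1−α)×1260 = 586.85
(1−α) = 586.85/760.81 = 0.7713;  α = 0.2287.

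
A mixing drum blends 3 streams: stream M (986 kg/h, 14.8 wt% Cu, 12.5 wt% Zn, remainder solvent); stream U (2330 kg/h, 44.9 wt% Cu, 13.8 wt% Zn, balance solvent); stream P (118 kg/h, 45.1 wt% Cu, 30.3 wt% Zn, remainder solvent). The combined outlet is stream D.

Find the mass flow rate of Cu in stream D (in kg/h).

1245 kg/h

Cu out = Cu in = 986×0.148 + 2330×0.449 + 118×0.451 = 1245.3 kg/h.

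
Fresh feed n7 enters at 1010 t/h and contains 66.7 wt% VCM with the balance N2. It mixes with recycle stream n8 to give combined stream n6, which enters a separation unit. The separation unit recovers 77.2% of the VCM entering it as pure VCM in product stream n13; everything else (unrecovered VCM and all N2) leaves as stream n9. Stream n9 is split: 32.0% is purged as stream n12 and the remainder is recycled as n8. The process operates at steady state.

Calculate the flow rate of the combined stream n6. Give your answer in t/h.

N2 enters only via n7 and leaves only via the purge: 1010×0.333 = 0.320×(N2 in n9), and the separation unit passes all N2, so N2 in n6 = N2 in n9 = 1051 t/h.
VCM in n6: m_A = 1010×0.667 + (1−0.320)·(1−0.772)·m_A, so m_A = 673.67/0.8450 = 797.28 t/h.
n6 = 797.28 + 1051 = 1848.3 t/h.

1848 t/h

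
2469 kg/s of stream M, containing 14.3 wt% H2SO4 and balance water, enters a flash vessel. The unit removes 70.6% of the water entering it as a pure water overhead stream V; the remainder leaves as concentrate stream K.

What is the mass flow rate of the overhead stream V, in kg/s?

water entering = 2469×0.857 = 2115.9 kg/s; overhead removed = 0.706×2115.9 = 1493.8 kg/s.

1494 kg/s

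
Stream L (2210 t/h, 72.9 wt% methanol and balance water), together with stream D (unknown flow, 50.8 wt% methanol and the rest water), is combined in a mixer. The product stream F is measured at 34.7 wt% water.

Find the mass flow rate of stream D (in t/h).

1158 t/h

Let D be the unknown flow. Total out = 2210 + D.
water balance: 598.91 + 0.492·D = 0.347·(2210 + D)
(0.492 − 0.347)·D = 0.347×2210 − 598.91 = 167.96
D = 167.96 / 0.145 = 1158.3 t/h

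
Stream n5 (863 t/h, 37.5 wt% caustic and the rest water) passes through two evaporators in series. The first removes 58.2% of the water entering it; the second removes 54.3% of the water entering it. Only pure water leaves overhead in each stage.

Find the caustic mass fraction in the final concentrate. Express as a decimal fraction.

water in feed = 863×0.625 = 539.38 t/h.
After stage 1: water left = (1−0.582)×539.38 = 225.46; stream total = 549.08 t/h.
After stage 2: water left = (1−0.543)×225.46 = 103.03; final concentrate = 426.66 t/h.
caustic fraction = 323.62/426.66 = 0.759.

0.759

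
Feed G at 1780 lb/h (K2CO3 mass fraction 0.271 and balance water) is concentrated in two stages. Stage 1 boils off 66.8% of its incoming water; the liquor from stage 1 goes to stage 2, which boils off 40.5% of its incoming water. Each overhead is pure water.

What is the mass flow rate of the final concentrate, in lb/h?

water in feed = 1780×0.729 = 1297.6 lb/h.
After stage 1: water left = (1−0.668)×1297.6 = 430.81; stream total = 913.19 lb/h.
After stage 2: water left = (1−0.405)×430.81 = 256.33; final concentrate = 738.71 lb/h.

738.7 lb/h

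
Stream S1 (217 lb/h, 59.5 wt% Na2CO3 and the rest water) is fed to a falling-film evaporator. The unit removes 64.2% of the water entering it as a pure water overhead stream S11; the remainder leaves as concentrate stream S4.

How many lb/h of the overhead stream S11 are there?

56.42 lb/h

water entering = 217×0.405 = 87.885 lb/h; overhead removed = 0.642×87.885 = 56.422 lb/h.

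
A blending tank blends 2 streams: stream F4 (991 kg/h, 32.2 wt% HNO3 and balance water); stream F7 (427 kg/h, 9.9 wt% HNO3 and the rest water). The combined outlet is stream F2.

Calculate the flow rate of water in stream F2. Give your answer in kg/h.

water out = water in = 991×0.678 + 427×0.901 = 1056.6 kg/h.

1057 kg/h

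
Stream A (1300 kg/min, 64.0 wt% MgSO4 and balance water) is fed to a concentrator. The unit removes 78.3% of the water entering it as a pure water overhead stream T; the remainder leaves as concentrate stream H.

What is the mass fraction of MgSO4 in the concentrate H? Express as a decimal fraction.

0.8912

MgSO4 is not removed: 1300×0.640 = 832 kg/min of MgSO4 enters H.
water entering = 1300×0.360 = 468 kg/min; overhead removed = 0.783×468 = 366.44 kg/min.
Concentrate = 1300 − 366.44 = 933.56 kg/min.
Mass fraction = 832/933.56 = 0.8912.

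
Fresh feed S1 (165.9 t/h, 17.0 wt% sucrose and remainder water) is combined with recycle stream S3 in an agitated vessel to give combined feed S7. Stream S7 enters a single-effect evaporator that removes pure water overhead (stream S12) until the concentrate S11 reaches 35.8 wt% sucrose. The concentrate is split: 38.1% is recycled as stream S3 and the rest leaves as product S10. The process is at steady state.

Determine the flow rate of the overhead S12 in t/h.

Overall sucrose balance (none leaves overhead): sucrose in fresh feed = sucrose in product, i.e. 165.9×0.170 = (1−0.381)·S11·0.358.
S11 = 28.203/(0.358×0.619) = 127.27 t/h.
Recycle S3 = 0.381×127.27 = 48.489 t/h.
Combined feed S7 = 165.9 + 48.489 = 214.39 t/h.
Overhead S12 = S7 − S11 = 214.39 − 127.27 = 87.121 t/h.

87.12 t/h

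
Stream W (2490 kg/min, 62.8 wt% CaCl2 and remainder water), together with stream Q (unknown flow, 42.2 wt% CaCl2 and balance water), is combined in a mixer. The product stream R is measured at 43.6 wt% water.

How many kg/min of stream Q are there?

Let Q be the unknown flow. Total out = 2490 + Q.
water balance: 926.28 + 0.578·Q = 0.436·(2490 + Q)
(0.578 − 0.436)·Q = 0.436×2490 − 926.28 = 159.36
Q = 159.36 / 0.142 = 1122.3 kg/min

1122 kg/min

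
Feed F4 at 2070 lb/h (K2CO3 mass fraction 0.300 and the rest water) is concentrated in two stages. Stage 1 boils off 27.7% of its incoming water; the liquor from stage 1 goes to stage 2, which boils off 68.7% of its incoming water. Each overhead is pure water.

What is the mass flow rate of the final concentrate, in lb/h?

948.9 lb/h

water in feed = 2070×0.700 = 1449 lb/h.
After stage 1: water left = (1−0.277)×1449 = 1047.6; stream total = 1668.6 lb/h.
After stage 2: water left = (1−0.687)×1047.6 = 327.91; final concentrate = 948.91 lb/h.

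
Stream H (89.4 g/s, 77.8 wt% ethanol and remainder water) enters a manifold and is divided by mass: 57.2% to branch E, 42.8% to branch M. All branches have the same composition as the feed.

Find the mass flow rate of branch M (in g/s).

38.26 g/s

Branch M flow = 0.428×89.4 = 38.263 g/s.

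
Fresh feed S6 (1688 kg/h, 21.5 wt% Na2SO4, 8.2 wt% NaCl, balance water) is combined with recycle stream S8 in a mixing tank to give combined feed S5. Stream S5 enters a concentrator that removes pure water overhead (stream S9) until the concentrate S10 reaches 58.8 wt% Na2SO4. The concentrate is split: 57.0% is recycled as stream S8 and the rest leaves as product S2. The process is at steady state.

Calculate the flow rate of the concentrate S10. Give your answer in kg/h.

Overall Na2SO4 balance (none leaves overhead): Na2SO4 in fresh feed = Na2SO4 in product, i.e. 1688×0.215 = (1−0.570)·S10·0.588.
S10 = 362.92/(0.588×0.430) = 1435.4 kg/h.

1435 kg/h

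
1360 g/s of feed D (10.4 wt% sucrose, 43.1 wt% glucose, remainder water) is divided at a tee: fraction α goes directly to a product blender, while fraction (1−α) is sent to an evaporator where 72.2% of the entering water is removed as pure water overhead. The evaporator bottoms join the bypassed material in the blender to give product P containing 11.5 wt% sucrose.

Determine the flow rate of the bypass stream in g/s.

972.5 g/s

All 1360×0.104 = 141.44 g/s of sucrose reaches P, so P = 141.44/0.115 = 1229.9 g/s and vapour = 130.09 g/s.
The evaporator receives (1−α)·1360 of feed at 0.465 water and removes 0.722 of that water:
0.722×0.465×(1−α)×1360 = 130.09
(1−α) = 130.09/456.59 = 0.2849;  α = 0.7151.
Bypass flow = 0.7151×1360 = 972.53 g/s.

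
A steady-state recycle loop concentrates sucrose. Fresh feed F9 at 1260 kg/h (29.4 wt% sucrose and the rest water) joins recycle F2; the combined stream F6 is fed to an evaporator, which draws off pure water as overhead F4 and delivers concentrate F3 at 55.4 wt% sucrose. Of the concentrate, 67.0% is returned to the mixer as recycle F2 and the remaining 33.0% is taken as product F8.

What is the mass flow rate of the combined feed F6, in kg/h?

Overall sucrose balance (none leaves overhead): sucrose in fresh feed = sucrose in product, i.e. 1260×0.294 = (1−0.670)·F3·0.554.
F3 = 370.44/(0.554×0.330) = 2026.3 kg/h.
Recycle F2 = 0.670×2026.3 = 1357.6 kg/h.
Combined feed F6 = 1260 + 1357.6 = 2617.6 kg/h.

2618 kg/h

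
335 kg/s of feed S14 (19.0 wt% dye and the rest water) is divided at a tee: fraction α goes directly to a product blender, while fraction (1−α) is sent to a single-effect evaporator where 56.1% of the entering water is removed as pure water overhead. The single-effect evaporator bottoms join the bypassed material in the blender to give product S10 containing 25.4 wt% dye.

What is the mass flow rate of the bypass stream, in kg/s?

All 335×0.190 = 63.65 kg/s of dye reaches S10, so S10 = 63.65/0.254 = 250.59 kg/s and vapour = 84.409 kg/s.
The evaporator receives (1−α)·335 of feed at 0.810 water and removes 0.561 of that water:
0.561×0.810×(1−α)×335 = 84.409
(1−α) = 84.409/152.23 = 0.5545;  α = 0.4455.
Bypass flow = 0.4455×335 = 149.24 kg/s.

149.2 kg/s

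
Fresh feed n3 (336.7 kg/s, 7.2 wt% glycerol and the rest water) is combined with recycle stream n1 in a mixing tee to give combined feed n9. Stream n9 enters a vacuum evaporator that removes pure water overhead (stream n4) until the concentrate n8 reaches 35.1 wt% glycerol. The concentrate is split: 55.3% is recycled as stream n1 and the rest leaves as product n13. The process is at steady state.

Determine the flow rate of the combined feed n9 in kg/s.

Overall glycerol balance (none leaves overhead): glycerol in fresh feed = glycerol in product, i.e. 336.7×0.072 = (1−0.553)·n8·0.351.
n8 = 24.242/(0.351×0.447) = 154.51 kg/s.
Recycle n1 = 0.553×154.51 = 85.445 kg/s.
Combined feed n9 = 336.7 + 85.445 = 422.14 kg/s.

422.1 kg/s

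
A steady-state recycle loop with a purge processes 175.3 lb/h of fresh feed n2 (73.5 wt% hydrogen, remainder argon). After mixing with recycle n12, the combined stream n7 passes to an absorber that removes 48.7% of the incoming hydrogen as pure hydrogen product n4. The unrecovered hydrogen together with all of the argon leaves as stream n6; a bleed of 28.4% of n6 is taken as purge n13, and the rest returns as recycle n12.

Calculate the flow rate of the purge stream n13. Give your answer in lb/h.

76.12 lb/h

argon enters only via n2 and leaves only via the purge: 175.3×0.265 = 0.284×(argon in n6), and the absorber passes all argon, so argon in n7 = argon in n6 = 163.57 lb/h.
hydrogen in n7: m_A = 175.3×0.735 + (1−0.284)·(1−0.487)·m_A, so m_A = 128.85/0.6327 = 203.65 lb/h.
n6 = (1−0.487)×203.65 + 163.57 = 268.04 lb/h.
Purge n13 = 0.284×268.04 = 76.124 lb/h.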